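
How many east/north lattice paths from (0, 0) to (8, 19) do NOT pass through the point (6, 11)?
Number of paths = 1663155

Total paths from (0, 0) to (8, 19): C(27, 8) = 2220075. Paths through (6, 11): (paths (0, 0) → (6, 11)) × (paths (6, 11) → (8, 19)) = C(17, 6) · C(10, 2) = 12376 · 45 = 556920. Avoidance count = 2220075 − 556920 = 1663155.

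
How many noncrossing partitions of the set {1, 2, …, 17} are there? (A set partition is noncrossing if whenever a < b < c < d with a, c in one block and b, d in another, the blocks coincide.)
C_17 = 129644790

These noncrossing partitions are counted by the Catalan number C_n = (1/(n + 1)) · C(2n, n). For n = 17: C_17 = (1/18) · C(34, 17) = 2333606220/18 = 129644790.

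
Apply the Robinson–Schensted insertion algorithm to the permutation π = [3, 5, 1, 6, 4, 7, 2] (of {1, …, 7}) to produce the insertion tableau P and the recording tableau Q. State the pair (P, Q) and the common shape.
P = [1, 2, 6, 7] / [3, 4] / [5];  Q = [1, 2, 4, 6] / [3, 5] / [7];  common shape = (4, 2, 1)

Row-insert the values π_1, π_2, … into P one at a time, bumping the leftmost entry strictly greater than the inserted value down to the next row. The recording tableau Q records, in position (i, j), the step at which that cell was added to P.
  Insert 3 (step 1): P = [3];  Q = [1]
  Insert 5 (step 2): P = [3, 5];  Q = [1, 2]
  Insert 1 (step 3): P = [1, 5] / [3];  Q = [1, 2] / [3]
  Insert 6 (step 4): P = [1, 5, 6] / [3];  Q = [1, 2, 4] / [3]
  Insert 4 (step 5): P = [1, 4, 6] / [3, 5];  Q = [1, 2, 4] / [3, 5]
  Insert 7 (step 6): P = [1, 4, 6, 7] / [3, 5];  Q = [1, 2, 4, 6] / [3, 5]
  Insert 2 (step 7): P = [1, 2, 6, 7] / [3, 4] / [5];  Q = [1, 2, 4, 6] / [3, 5] / [7]
Final shape: (4, 2, 1).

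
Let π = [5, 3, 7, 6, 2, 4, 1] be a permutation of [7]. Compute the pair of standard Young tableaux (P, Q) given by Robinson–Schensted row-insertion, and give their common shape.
P = [1, 4] / [2, 6] / [3, 7] / [5];  Q = [1, 3] / [2, 4] / [5, 6] / [7];  common shape = (2, 2, 2, 1)

Row-insert the values π_1, π_2, … into P one at a time, bumping the leftmost entry strictly greater than the inserted value down to the next row. The recording tableau Q records, in position (i, j), the step at which that cell was added to P.
  Insert 5 (step 1): P = [5];  Q = [1]
  Insert 3 (step 2): P = [3] / [5];  Q = [1] / [2]
  Insert 7 (step 3): P = [3, 7] / [5];  Q = [1, 3] / [2]
  Insert 6 (step 4): P = [3, 6] / [5, 7];  Q = [1, 3] / [2, 4]
  Insert 2 (step 5): P = [2, 6] / [3, 7] / [5];  Q = [1, 3] / [2, 4] / [5]
  Insert 4 (step 6): P = [2, 4] / [3, 6] / [5, 7];  Q = [1, 3] / [2, 4] / [5, 6]
  Insert 1 (step 7): P = [1, 4] / [2, 6] / [3, 7] / [5];  Q = [1, 3] / [2, 4] / [5, 6] / [7]
Final shape: (2, 2, 2, 1).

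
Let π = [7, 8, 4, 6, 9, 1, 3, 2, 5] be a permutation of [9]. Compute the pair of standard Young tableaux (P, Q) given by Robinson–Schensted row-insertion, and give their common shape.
P = [1, 2, 5] / [3, 6, 9] / [4, 8] / [7];  Q = [1, 2, 5] / [3, 4, 9] / [6, 7] / [8];  common shape = (3, 3, 2, 1)

Row-insert the values π_1, π_2, … into P one at a time, bumping the leftmost entry strictly greater than the inserted value down to the next row. The recording tableau Q records, in position (i, j), the step at which that cell was added to P.
  Insert 7 (step 1): P = [7];  Q = [1]
  Insert 8 (step 2): P = [7, 8];  Q = [1, 2]
  Insert 4 (step 3): P = [4, 8] / [7];  Q = [1, 2] / [3]
  Insert 6 (step 4): P = [4, 6] / [7, 8];  Q = [1, 2] / [3, 4]
  Insert 9 (step 5): P = [4, 6, 9] / [7, 8];  Q = [1, 2, 5] / [3, 4]
  Insert 1 (step 6): P = [1, 6, 9] / [4, 8] / [7];  Q = [1, 2, 5] / [3, 4] / [6]
  Insert 3 (step 7): P = [1, 3, 9] / [4, 6] / [7, 8];  Q = [1, 2, 5] / [3, 4] / [6, 7]
  Insert 2 (step 8): P = [1, 2, 9] / [3, 6] / [4, 8] / [7];  Q = [1, 2, 5] / [3, 4] / [6, 7] / [8]
  Insert 5 (step 9): P = [1, 2, 5] / [3, 6, 9] / [4, 8] / [7];  Q = [1, 2, 5] / [3, 4, 9] / [6, 7] / [8]
Final shape: (3, 3, 2, 1).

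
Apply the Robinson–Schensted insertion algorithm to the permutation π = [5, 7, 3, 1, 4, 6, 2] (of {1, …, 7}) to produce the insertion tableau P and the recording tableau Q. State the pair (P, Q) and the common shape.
P = [1, 2, 6] / [3, 4] / [5, 7];  Q = [1, 2, 6] / [3, 5] / [4, 7];  common shape = (3, 2, 2)

Row-insert the values π_1, π_2, … into P one at a time, bumping the leftmost entry strictly greater than the inserted value down to the next row. The recording tableau Q records, in position (i, j), the step at which that cell was added to P.
  Insert 5 (step 1): P = [5];  Q = [1]
  Insert 7 (step 2): P = [5, 7];  Q = [1, 2]
  Insert 3 (step 3): P = [3, 7] / [5];  Q = [1, 2] / [3]
  Insert 1 (step 4): P = [1, 7] / [3] / [5];  Q = [1, 2] / [3] / [4]
  Insert 4 (step 5): P = [1, 4] / [3, 7] / [5];  Q = [1, 2] / [3, 5] / [4]
  Insert 6 (step 6): P = [1, 4, 6] / [3, 7] / [5];  Q = [1, 2, 6] / [3, 5] / [4]
  Insert 2 (step 7): P = [1, 2, 6] / [3, 4] / [5, 7];  Q = [1, 2, 6] / [3, 5] / [4, 7]
Final shape: (3, 2, 2).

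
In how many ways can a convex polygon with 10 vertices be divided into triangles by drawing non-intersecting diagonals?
C_8 = 1430

These polygon triangulations are counted by the Catalan number C_n = (1/(n + 1)) · C(2n, n). For n = 8: C_8 = (1/9) · C(16, 8) = 12870/9 = 1430.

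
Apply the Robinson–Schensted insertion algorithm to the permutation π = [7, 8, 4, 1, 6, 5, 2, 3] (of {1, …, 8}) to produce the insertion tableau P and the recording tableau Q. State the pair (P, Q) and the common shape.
P = [1, 2, 3] / [4, 5] / [6, 8] / [7];  Q = [1, 2, 8] / [3, 5] / [4, 6] / [7];  common shape = (3, 2, 2, 1)

Row-insert the values π_1, π_2, … into P one at a time, bumping the leftmost entry strictly greater than the inserted value down to the next row. The recording tableau Q records, in position (i, j), the step at which that cell was added to P.
  Insert 7 (step 1): P = [7];  Q = [1]
  Insert 8 (step 2): P = [7, 8];  Q = [1, 2]
  Insert 4 (step 3): P = [4, 8] / [7];  Q = [1, 2] / [3]
  Insert 1 (step 4): P = [1, 8] / [4] / [7];  Q = [1, 2] / [3] / [4]
  Insert 6 (step 5): P = [1, 6] / [4, 8] / [7];  Q = [1, 2] / [3, 5] / [4]
  Insert 5 (step 6): P = [1, 5] / [4, 6] / [7, 8];  Q = [1, 2] / [3, 5] / [4, 6]
  Insert 2 (step 7): P = [1, 2] / [4, 5] / [6, 8] / [7];  Q = [1, 2] / [3, 5] / [4, 6] / [7]
  Insert 3 (step 8): P = [1, 2, 3] / [4, 5] / [6, 8] / [7];  Q = [1, 2, 8] / [3, 5] / [4, 6] / [7]
Final shape: (3, 2, 2, 1).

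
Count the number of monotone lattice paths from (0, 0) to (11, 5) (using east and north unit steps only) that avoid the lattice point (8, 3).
Number of paths = 2718

Total paths from (0, 0) to (11, 5): C(16, 11) = 4368. Paths through (8, 3): (paths (0, 0) → (8, 3)) × (paths (8, 3) → (11, 5)) = C(11, 8) · C(5, 3) = 165 · 10 = 1650. Avoidance count = 4368 − 1650 = 2718.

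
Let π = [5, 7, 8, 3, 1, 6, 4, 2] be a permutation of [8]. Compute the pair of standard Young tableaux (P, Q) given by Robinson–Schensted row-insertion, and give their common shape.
P = [1, 2, 8] / [3, 4] / [5, 6] / [7];  Q = [1, 2, 3] / [4, 6] / [5, 7] / [8];  common shape = (3, 2, 2, 1)

Row-insert the values π_1, π_2, … into P one at a time, bumping the leftmost entry strictly greater than the inserted value down to the next row. The recording tableau Q records, in position (i, j), the step at which that cell was added to P.
  Insert 5 (step 1): P = [5];  Q = [1]
  Insert 7 (step 2): P = [5, 7];  Q = [1, 2]
  Insert 8 (step 3): P = [5, 7, 8];  Q = [1, 2, 3]
  Insert 3 (step 4): P = [3, 7, 8] / [5];  Q = [1, 2, 3] / [4]
  Insert 1 (step 5): P = [1, 7, 8] / [3] / [5];  Q = [1, 2, 3] / [4] / [5]
  Insert 6 (step 6): P = [1, 6, 8] / [3, 7] / [5];  Q = [1, 2, 3] / [4, 6] / [5]
  Insert 4 (step 7): P = [1, 4, 8] / [3, 6] / [5, 7];  Q = [1, 2, 3] / [4, 6] / [5, 7]
  Insert 2 (step 8): P = [1, 2, 8] / [3, 4] / [5, 6] / [7];  Q = [1, 2, 3] / [4, 6] / [5, 7] / [8]
Final shape: (3, 2, 2, 1).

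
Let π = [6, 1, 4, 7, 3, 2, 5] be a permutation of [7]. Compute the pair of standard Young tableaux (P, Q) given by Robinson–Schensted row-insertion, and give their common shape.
P = [1, 2, 5] / [3, 7] / [4] / [6];  Q = [1, 3, 4] / [2, 7] / [5] / [6];  common shape = (3, 2, 1, 1)

Row-insert the values π_1, π_2, … into P one at a time, bumping the leftmost entry strictly greater than the inserted value down to the next row. The recording tableau Q records, in position (i, j), the step at which that cell was added to P.
  Insert 6 (step 1): P = [6];  Q = [1]
  Insert 1 (step 2): P = [1] / [6];  Q = [1] / [2]
  Insert 4 (step 3): P = [1, 4] / [6];  Q = [1, 3] / [2]
  Insert 7 (step 4): P = [1, 4, 7] / [6];  Q = [1, 3, 4] / [2]
  Insert 3 (step 5): P = [1, 3, 7] / [4] / [6];  Q = [1, 3, 4] / [2] / [5]
  Insert 2 (step 6): P = [1, 2, 7] / [3] / [4] / [6];  Q = [1, 3, 4] / [2] / [5] / [6]
  Insert 5 (step 7): P = [1, 2, 5] / [3, 7] / [4] / [6];  Q = [1, 3, 4] / [2, 7] / [5] / [6]
Final shape: (3, 2, 1, 1).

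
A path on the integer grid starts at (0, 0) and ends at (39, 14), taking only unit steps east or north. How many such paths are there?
Number of paths = 2403979904200

A monotone lattice path from (0, 0) to (39, 14) consists of 39 east steps and 14 north steps in some order, so it is determined by which 39 of the 53 steps are east. The count is C(53, 39) = 2403979904200.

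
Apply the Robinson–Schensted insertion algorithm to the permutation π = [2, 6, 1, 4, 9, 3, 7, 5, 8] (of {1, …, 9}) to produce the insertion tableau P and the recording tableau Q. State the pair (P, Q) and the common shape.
P = [1, 3, 5, 8] / [2, 4, 7] / [6, 9];  Q = [1, 2, 5, 9] / [3, 4, 7] / [6, 8];  common shape = (4, 3, 2)

Row-insert the values π_1, π_2, … into P one at a time, bumping the leftmost entry strictly greater than the inserted value down to the next row. The recording tableau Q records, in position (i, j), the step at which that cell was added to P.
  Insert 2 (step 1): P = [2];  Q = [1]
  Insert 6 (step 2): P = [2, 6];  Q = [1, 2]
  Insert 1 (step 3): P = [1, 6] / [2];  Q = [1, 2] / [3]
  Insert 4 (step 4): P = [1, 4] / [2, 6];  Q = [1, 2] / [3, 4]
  Insert 9 (step 5): P = [1, 4, 9] / [2, 6];  Q = [1, 2, 5] / [3, 4]
  Insert 3 (step 6): P = [1, 3, 9] / [2, 4] / [6];  Q = [1, 2, 5] / [3, 4] / [6]
  Insert 7 (step 7): P = [1, 3, 7] / [2, 4, 9] / [6];  Q = [1, 2, 5] / [3, 4, 7] / [6]
  Insert 5 (step 8): P = [1, 3, 5] / [2, 4, 7] / [6, 9];  Q = [1, 2, 5] / [3, 4, 7] / [6, 8]
  Insert 8 (step 9): P = [1, 3, 5, 8] / [2, 4, 7] / [6, 9];  Q = [1, 2, 5, 9] / [3, 4, 7] / [6, 8]
Final shape: (4, 3, 2).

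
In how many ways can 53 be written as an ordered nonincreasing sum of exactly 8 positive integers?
p(53, 8 parts) = 17674

Partitions of n into exactly k parts are in bijection with partitions of n − k into at most k parts (subtract 1 from each part). So p(53, exactly 8) = p(45, parts ≤ 8). Computing via the recurrence p(m, j) = p(m, j−1) + p(m−j, j) gives 17674.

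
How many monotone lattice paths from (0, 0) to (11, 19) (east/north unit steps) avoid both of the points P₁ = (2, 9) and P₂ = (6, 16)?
Number of paths = 46384582

Inclusion–exclusion. Total paths: C(30, 11) = 54627300. Through P₁: C(11, 2)·C(19, 9) = 5080790. Through P₂: C(22, 6)·C(8, 5) = 4178328. Since P₁ is strictly southwest of P₂, a monotone path through both must visit P₁ then P₂; paths through both = C(11, 2)·C(11, 4)·C(8, 5) = 1016400. Avoid both = 54627300 − 5080790 − 4178328 + 1016400 = 46384582.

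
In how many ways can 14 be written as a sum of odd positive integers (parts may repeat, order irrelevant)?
p_odd(14) = 22

Partitions of 14 using only odd parts 1, 3, 5, …: 13+1, 11+3, 11+1+1+1, 9+5, 9+3+1+1, 9+1+1+1+1+1, 7+7, 7+5+1+1, 7+3+3+1, 7+3+1+1+1+1, 7+1+1+1+1+1+1+1, 5+5+3+1, 5+5+1+1+1+1, 5+3+3+3, 5+3+3+1+1+1, 5+3+1+1+1+1+1+1, 5+1+1+1+1+1+1+1+1+1, 3+3+3+3+1+1, 3+3+3+1+1+1+1+1, 3+3+1+1+1+1+1+1+1+1, 3+1+1+1+1+1+1+1+1+1+1+1, 1+1+1+1+1+1+1+1+1+1+1+1+1+1. There are 22. (Euler: this equals q(14), the number of distinct-part partitions.)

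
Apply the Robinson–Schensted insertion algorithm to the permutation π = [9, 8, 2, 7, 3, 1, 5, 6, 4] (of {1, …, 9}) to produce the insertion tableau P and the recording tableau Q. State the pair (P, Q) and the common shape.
P = [1, 3, 4, 6] / [2, 5] / [7] / [8] / [9];  Q = [1, 4, 7, 8] / [2, 9] / [3] / [5] / [6];  common shape = (4, 2, 1, 1, 1)

Row-insert the values π_1, π_2, … into P one at a time, bumping the leftmost entry strictly greater than the inserted value down to the next row. The recording tableau Q records, in position (i, j), the step at which that cell was added to P.
  Insert 9 (step 1): P = [9];  Q = [1]
  Insert 8 (step 2): P = [8] / [9];  Q = [1] / [2]
  Insert 2 (step 3): P = [2] / [8] / [9];  Q = [1] / [2] / [3]
  Insert 7 (step 4): P = [2, 7] / [8] / [9];  Q = [1, 4] / [2] / [3]
  Insert 3 (step 5): P = [2, 3] / [7] / [8] / [9];  Q = [1, 4] / [2] / [3] / [5]
  Insert 1 (step 6): P = [1, 3] / [2] / [7] / [8] / [9];  Q = [1, 4] / [2] / [3] / [5] / [6]
  Insert 5 (step 7): P = [1, 3, 5] / [2] / [7] / [8] / [9];  Q = [1, 4, 7] / [2] / [3] / [5] / [6]
  Insert 6 (step 8): P = [1, 3, 5, 6] / [2] / [7] / [8] / [9];  Q = [1, 4, 7, 8] / [2] / [3] / [5] / [6]
  Insert 4 (step 9): P = [1, 3, 4, 6] / [2, 5] / [7] / [8] / [9];  Q = [1, 4, 7, 8] / [2, 9] / [3] / [5] / [6]
Final shape: (4, 2, 1, 1, 1).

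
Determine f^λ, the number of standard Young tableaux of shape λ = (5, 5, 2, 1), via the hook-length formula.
# SYT of shape (5, 5, 2, 1) = 8580

Hook-length formula: f^λ = n! / Π hook(c), product over all cells c of the Young diagram. For λ = (5, 5, 2, 1), n = 13 boxes. Hook lengths by row (left-to-right, top-to-bottom): [8, 6, 4, 3, 2]; [7, 5, 3, 2, 1]; [3, 1]; [1]. Product of hooks = 725760. So f^λ = 13! / 725760 = 6227020800 / 725760 = 8580.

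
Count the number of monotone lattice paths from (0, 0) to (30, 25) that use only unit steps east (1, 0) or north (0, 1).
Number of paths = 3085851035479212

A monotone lattice path from (0, 0) to (30, 25) consists of 30 east steps and 25 north steps in some order, so it is determined by which 30 of the 55 steps are east. The count is C(55, 30) = 3085851035479212.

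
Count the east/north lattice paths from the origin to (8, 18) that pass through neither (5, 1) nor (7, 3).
Number of paths = 1554091

Inclusion–exclusion. Total paths: C(26, 8) = 1562275. Through P₁: C(6, 5)·C(20, 3) = 6840. Through P₂: C(10, 7)·C(16, 1) = 1920. Since P₁ is strictly southwest of P₂, a monotone path through both must visit P₁ then P₂; paths through both = C(6, 5)·C(4, 2)·C(16, 1) = 576. Avoid both = 1562275 − 6840 − 1920 + 576 = 1554091.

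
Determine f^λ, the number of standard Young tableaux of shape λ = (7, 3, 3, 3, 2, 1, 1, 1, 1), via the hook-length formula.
# SYT of shape (7, 3, 3, 3, 2, 1, 1, 1, 1) = 1045626582

Hook-length formula: f^λ = n! / Π hook(c), product over all cells c of the Young diagram. For λ = (7, 3, 3, 3, 2, 1, 1, 1, 1), n = 22 boxes. Hook lengths by row (left-to-right, top-to-bottom): [15, 10, 8, 4, 3, 2, 1]; [10, 5, 3]; [9, 4, 2]; [8, 3, 1]; [6, 1]; [4]; [3]; [2]; [1]. Product of hooks = 1074954240000. So f^λ = 22! / 1074954240000 = 1124000727777607680000 / 1074954240000 = 1045626582.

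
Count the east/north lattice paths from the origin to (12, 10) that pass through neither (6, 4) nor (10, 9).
Number of paths = 254852

Inclusion–exclusion. Total paths: C(22, 12) = 646646. Through P₁: C(10, 6)·C(12, 6) = 194040. Through P₂: C(19, 10)·C(3, 2) = 277134. Since P₁ is strictly southwest of P₂, a monotone path through both must visit P₁ then P₂; paths through both = C(10, 6)·C(9, 4)·C(3, 2) = 79380. Avoid both = 646646 − 194040 − 277134 + 79380 = 254852.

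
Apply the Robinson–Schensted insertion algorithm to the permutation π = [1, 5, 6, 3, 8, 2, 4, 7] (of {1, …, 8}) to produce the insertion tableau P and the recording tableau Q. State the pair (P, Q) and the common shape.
P = [1, 2, 4, 7] / [3, 6, 8] / [5];  Q = [1, 2, 3, 5] / [4, 7, 8] / [6];  common shape = (4, 3, 1)

Row-insert the values π_1, π_2, … into P one at a time, bumping the leftmost entry strictly greater than the inserted value down to the next row. The recording tableau Q records, in position (i, j), the step at which that cell was added to P.
  Insert 1 (step 1): P = [1];  Q = [1]
  Insert 5 (step 2): P = [1, 5];  Q = [1, 2]
  Insert 6 (step 3): P = [1, 5, 6];  Q = [1, 2, 3]
  Insert 3 (step 4): P = [1, 3, 6] / [5];  Q = [1, 2, 3] / [4]
  Insert 8 (step 5): P = [1, 3, 6, 8] / [5];  Q = [1, 2, 3, 5] / [4]
  Insert 2 (step 6): P = [1, 2, 6, 8] / [3] / [5];  Q = [1, 2, 3, 5] / [4] / [6]
  Insert 4 (step 7): P = [1, 2, 4, 8] / [3, 6] / [5];  Q = [1, 2, 3, 5] / [4, 7] / [6]
  Insert 7 (step 8): P = [1, 2, 4, 7] / [3, 6, 8] / [5];  Q = [1, 2, 3, 5] / [4, 7, 8] / [6]
Final shape: (4, 3, 1).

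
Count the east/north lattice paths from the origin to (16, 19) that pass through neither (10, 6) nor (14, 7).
Number of paths = 3835718054

Inclusion–exclusion. Total paths: C(35, 16) = 4059928950. Through P₁: C(16, 10)·C(19, 6) = 217273056. Through P₂: C(21, 14)·C(14, 2) = 10581480. Since P₁ is strictly southwest of P₂, a monotone path through both must visit P₁ then P₂; paths through both = C(16, 10)·C(5, 4)·C(14, 2) = 3643640. Avoid both = 4059928950 − 217273056 − 10581480 + 3643640 = 3835718054.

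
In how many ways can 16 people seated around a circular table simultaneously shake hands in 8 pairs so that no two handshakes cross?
C_8 = 1430

These noncrossing handshakes are counted by the Catalan number C_n = (1/(n + 1)) · C(2n, n). For n = 8: C_8 = (1/9) · C(16, 8) = 12870/9 = 1430.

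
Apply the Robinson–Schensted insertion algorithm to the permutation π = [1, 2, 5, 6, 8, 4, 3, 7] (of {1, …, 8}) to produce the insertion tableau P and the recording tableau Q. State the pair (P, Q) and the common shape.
P = [1, 2, 3, 6, 7] / [4, 8] / [5];  Q = [1, 2, 3, 4, 5] / [6, 8] / [7];  common shape = (5, 2, 1)

Row-insert the values π_1, π_2, … into P one at a time, bumping the leftmost entry strictly greater than the inserted value down to the next row. The recording tableau Q records, in position (i, j), the step at which that cell was added to P.
  Insert 1 (step 1): P = [1];  Q = [1]
  Insert 2 (step 2): P = [1, 2];  Q = [1, 2]
  Insert 5 (step 3): P = [1, 2, 5];  Q = [1, 2, 3]
  Insert 6 (step 4): P = [1, 2, 5, 6];  Q = [1, 2, 3, 4]
  Insert 8 (step 5): P = [1, 2, 5, 6, 8];  Q = [1, 2, 3, 4, 5]
  Insert 4 (step 6): P = [1, 2, 4, 6, 8] / [5];  Q = [1, 2, 3, 4, 5] / [6]
  Insert 3 (step 7): P = [1, 2, 3, 6, 8] / [4] / [5];  Q = [1, 2, 3, 4, 5] / [6] / [7]
  Insert 7 (step 8): P = [1, 2, 3, 6, 7] / [4, 8] / [5];  Q = [1, 2, 3, 4, 5] / [6, 8] / [7]
Final shape: (5, 2, 1).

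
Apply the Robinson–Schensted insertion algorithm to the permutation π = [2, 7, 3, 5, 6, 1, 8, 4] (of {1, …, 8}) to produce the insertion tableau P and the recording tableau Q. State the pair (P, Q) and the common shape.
P = [1, 3, 4, 6, 8] / [2, 5] / [7];  Q = [1, 2, 4, 5, 7] / [3, 8] / [6];  common shape = (5, 2, 1)

Row-insert the values π_1, π_2, … into P one at a time, bumping the leftmost entry strictly greater than the inserted value down to the next row. The recording tableau Q records, in position (i, j), the step at which that cell was added to P.
  Insert 2 (step 1): P = [2];  Q = [1]
  Insert 7 (step 2): P = [2, 7];  Q = [1, 2]
  Insert 3 (step 3): P = [2, 3] / [7];  Q = [1, 2] / [3]
  Insert 5 (step 4): P = [2, 3, 5] / [7];  Q = [1, 2, 4] / [3]
  Insert 6 (step 5): P = [2, 3, 5, 6] / [7];  Q = [1, 2, 4, 5] / [3]
  Insert 1 (step 6): P = [1, 3, 5, 6] / [2] / [7];  Q = [1, 2, 4, 5] / [3] / [6]
  Insert 8 (step 7): P = [1, 3, 5, 6, 8] / [2] / [7];  Q = [1, 2, 4, 5, 7] / [3] / [6]
  Insert 4 (step 8): P = [1, 3, 4, 6, 8] / [2, 5] / [7];  Q = [1, 2, 4, 5, 7] / [3, 8] / [6]
Final shape: (5, 2, 1).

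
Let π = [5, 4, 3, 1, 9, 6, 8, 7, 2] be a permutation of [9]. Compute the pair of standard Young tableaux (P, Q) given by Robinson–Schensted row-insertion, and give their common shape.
P = [1, 2, 7] / [3, 6] / [4, 8] / [5, 9];  Q = [1, 5, 7] / [2, 6] / [3, 8] / [4, 9];  common shape = (3, 2, 2, 2)

Row-insert the values π_1, π_2, … into P one at a time, bumping the leftmost entry strictly greater than the inserted value down to the next row. The recording tableau Q records, in position (i, j), the step at which that cell was added to P.
  Insert 5 (step 1): P = [5];  Q = [1]
  Insert 4 (step 2): P = [4] / [5];  Q = [1] / [2]
  Insert 3 (step 3): P = [3] / [4] / [5];  Q = [1] / [2] / [3]
  Insert 1 (step 4): P = [1] / [3] / [4] / [5];  Q = [1] / [2] / [3] / [4]
  Insert 9 (step 5): P = [1, 9] / [3] / [4] / [5];  Q = [1, 5] / [2] / [3] / [4]
  Insert 6 (step 6): P = [1, 6] / [3, 9] / [4] / [5];  Q = [1, 5] / [2, 6] / [3] / [4]
  Insert 8 (step 7): P = [1, 6, 8] / [3, 9] / [4] / [5];  Q = [1, 5, 7] / [2, 6] / [3] / [4]
  Insert 7 (step 8): P = [1, 6, 7] / [3, 8] / [4, 9] / [5];  Q = [1, 5, 7] / [2, 6] / [3, 8] / [4]
  Insert 2 (step 9): P = [1, 2, 7] / [3, 6] / [4, 8] / [5, 9];  Q = [1, 5, 7] / [2, 6] / [3, 8] / [4, 9]
Final shape: (3, 2, 2, 2).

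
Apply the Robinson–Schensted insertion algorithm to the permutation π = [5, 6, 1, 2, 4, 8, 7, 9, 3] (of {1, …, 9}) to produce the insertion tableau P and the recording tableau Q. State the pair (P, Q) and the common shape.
P = [1, 2, 3, 7, 9] / [4, 6, 8] / [5];  Q = [1, 2, 5, 6, 8] / [3, 4, 7] / [9];  common shape = (5, 3, 1)

Row-insert the values π_1, π_2, … into P one at a time, bumping the leftmost entry strictly greater than the inserted value down to the next row. The recording tableau Q records, in position (i, j), the step at which that cell was added to P.
  Insert 5 (step 1): P = [5];  Q = [1]
  Insert 6 (step 2): P = [5, 6];  Q = [1, 2]
  Insert 1 (step 3): P = [1, 6] / [5];  Q = [1, 2] / [3]
  Insert 2 (step 4): P = [1, 2] / [5, 6];  Q = [1, 2] / [3, 4]
  Insert 4 (step 5): P = [1, 2, 4] / [5, 6];  Q = [1, 2, 5] / [3, 4]
  Insert 8 (step 6): P = [1, 2, 4, 8] / [5, 6];  Q = [1, 2, 5, 6] / [3, 4]
  Insert 7 (step 7): P = [1, 2, 4, 7] / [5, 6, 8];  Q = [1, 2, 5, 6] / [3, 4, 7]
  Insert 9 (step 8): P = [1, 2, 4, 7, 9] / [5, 6, 8];  Q = [1, 2, 5, 6, 8] / [3, 4, 7]
  Insert 3 (step 9): P = [1, 2, 3, 7, 9] / [4, 6, 8] / [5];  Q = [1, 2, 5, 6, 8] / [3, 4, 7] / [9]
Final shape: (5, 3, 1).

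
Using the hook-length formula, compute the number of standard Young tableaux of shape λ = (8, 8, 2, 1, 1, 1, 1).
# SYT of shape (8, 8, 2, 1, 1, 1, 1) = 164148600

Hook-length formula: f^λ = n! / Π hook(c), product over all cells c of the Young diagram. For λ = (8, 8, 2, 1, 1, 1, 1), n = 22 boxes. Hook lengths by row (left-to-right, top-to-bottom): [14, 9, 7, 6, 5, 4, 3, 2]; [13, 8, 6, 5, 4, 3, 2, 1]; [6, 1]; [4]; [3]; [2]; [1]. Product of hooks = 6847458508800. So f^λ = 22! / 6847458508800 = 1124000727777607680000 / 6847458508800 = 164148600.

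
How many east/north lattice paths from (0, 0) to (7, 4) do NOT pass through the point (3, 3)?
Number of paths = 230

Total paths from (0, 0) to (7, 4): C(11, 7) = 330. Paths through (3, 3): (paths (0, 0) → (3, 3)) × (paths (3, 3) → (7, 4)) = C(6, 3) · C(5, 4) = 20 · 5 = 100. Avoidance count = 330 − 100 = 230.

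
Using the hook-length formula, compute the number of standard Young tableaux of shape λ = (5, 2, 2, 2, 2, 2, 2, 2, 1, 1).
# SYT of shape (5, 2, 2, 2, 2, 2, 2, 2, 1, 1) = 9069840

Hook-length formula: f^λ = n! / Π hook(c), product over all cells c of the Young diagram. For λ = (5, 2, 2, 2, 2, 2, 2, 2, 1, 1), n = 21 boxes. Hook lengths by row (left-to-right, top-to-bottom): [14, 11, 3, 2, 1]; [10, 7]; [9, 6]; [8, 5]; [7, 4]; [6, 3]; [5, 2]; [4, 1]; [2]; [1]. Product of hooks = 5633058816000. So f^λ = 21! / 5633058816000 = 51090942171709440000 / 5633058816000 = 9069840.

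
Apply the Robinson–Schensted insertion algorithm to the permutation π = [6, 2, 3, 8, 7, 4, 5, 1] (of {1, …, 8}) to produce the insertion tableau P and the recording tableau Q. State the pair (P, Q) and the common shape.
P = [1, 3, 4, 5] / [2, 7] / [6] / [8];  Q = [1, 3, 4, 7] / [2, 5] / [6] / [8];  common shape = (4, 2, 1, 1)

Row-insert the values π_1, π_2, … into P one at a time, bumping the leftmost entry strictly greater than the inserted value down to the next row. The recording tableau Q records, in position (i, j), the step at which that cell was added to P.
  Insert 6 (step 1): P = [6];  Q = [1]
  Insert 2 (step 2): P = [2] / [6];  Q = [1] / [2]
  Insert 3 (step 3): P = [2, 3] / [6];  Q = [1, 3] / [2]
  Insert 8 (step 4): P = [2, 3, 8] / [6];  Q = [1, 3, 4] / [2]
  Insert 7 (step 5): P = [2, 3, 7] / [6, 8];  Q = [1, 3, 4] / [2, 5]
  Insert 4 (step 6): P = [2, 3, 4] / [6, 7] / [8];  Q = [1, 3, 4] / [2, 5] / [6]
  Insert 5 (step 7): P = [2, 3, 4, 5] / [6, 7] / [8];  Q = [1, 3, 4, 7] / [2, 5] / [6]
  Insert 1 (step 8): P = [1, 3, 4, 5] / [2, 7] / [6] / [8];  Q = [1, 3, 4, 7] / [2, 5] / [6] / [8]
Final shape: (4, 2, 1, 1).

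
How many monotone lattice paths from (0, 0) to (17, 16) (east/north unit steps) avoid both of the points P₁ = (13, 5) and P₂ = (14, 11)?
Number of paths = 908852046

Inclusion–exclusion. Total paths: C(33, 17) = 1166803110. Through P₁: C(18, 13)·C(15, 4) = 11695320. Through P₂: C(25, 14)·C(8, 3) = 249614400. Since P₁ is strictly southwest of P₂, a monotone path through both must visit P₁ then P₂; paths through both = C(18, 13)·C(7, 1)·C(8, 3) = 3358656. Avoid both = 1166803110 − 11695320 − 249614400 + 3358656 = 908852046.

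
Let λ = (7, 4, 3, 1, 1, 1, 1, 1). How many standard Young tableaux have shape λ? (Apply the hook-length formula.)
# SYT of shape (7, 4, 3, 1, 1, 1, 1, 1) = 22447854

Hook-length formula: f^λ = n! / Π hook(c), product over all cells c of the Young diagram. For λ = (7, 4, 3, 1, 1, 1, 1, 1), n = 19 boxes. Hook lengths by row (left-to-right, top-to-bottom): [14, 8, 7, 5, 3, 2, 1]; [10, 4, 3, 1]; [8, 2, 1]; [5]; [4]; [3]; [2]; [1]. Product of hooks = 5419008000. So f^λ = 19! / 5419008000 = 121645100408832000 / 5419008000 = 22447854.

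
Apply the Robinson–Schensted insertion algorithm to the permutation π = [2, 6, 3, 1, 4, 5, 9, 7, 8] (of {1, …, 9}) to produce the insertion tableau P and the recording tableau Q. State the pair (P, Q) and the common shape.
P = [1, 3, 4, 5, 7, 8] / [2, 9] / [6];  Q = [1, 2, 5, 6, 7, 9] / [3, 8] / [4];  common shape = (6, 2, 1)

Row-insert the values π_1, π_2, … into P one at a time, bumping the leftmost entry strictly greater than the inserted value down to the next row. The recording tableau Q records, in position (i, j), the step at which that cell was added to P.
  Insert 2 (step 1): P = [2];  Q = [1]
  Insert 6 (step 2): P = [2, 6];  Q = [1, 2]
  Insert 3 (step 3): P = [2, 3] / [6];  Q = [1, 2] / [3]
  Insert 1 (step 4): P = [1, 3] / [2] / [6];  Q = [1, 2] / [3] / [4]
  Insert 4 (step 5): P = [1, 3, 4] / [2] / [6];  Q = [1, 2, 5] / [3] / [4]
  Insert 5 (step 6): P = [1, 3, 4, 5] / [2] / [6];  Q = [1, 2, 5, 6] / [3] / [4]
  Insert 9 (step 7): P = [1, 3, 4, 5, 9] / [2] / [6];  Q = [1, 2, 5, 6, 7] / [3] / [4]
  Insert 7 (step 8): P = [1, 3, 4, 5, 7] / [2, 9] / [6];  Q = [1, 2, 5, 6, 7] / [3, 8] / [4]
  Insert 8 (step 9): P = [1, 3, 4, 5, 7, 8] / [2, 9] / [6];  Q = [1, 2, 5, 6, 7, 9] / [3, 8] / [4]
Final shape: (6, 2, 1).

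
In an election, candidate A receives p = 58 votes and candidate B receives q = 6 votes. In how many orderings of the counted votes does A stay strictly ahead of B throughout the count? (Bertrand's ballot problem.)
Strict-lead orderings = 60916674

Total orderings of the 64 votes with 58 for A: C(64, 58) = 74974368. By the Bertrand ballot formula (Cycle Lemma / reflection principle), the number of orderings in which A is strictly ahead of B throughout is (p − q)/(p + q) · C(p + q, p) = (58 − 6)/(58 + 6) · 74974368 = 60916674.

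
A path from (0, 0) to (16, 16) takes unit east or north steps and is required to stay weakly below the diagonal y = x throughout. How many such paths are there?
Number of paths = 35357670

By the reflection principle (André's argument), the number of monotone paths to (16, 16) with n ≤ m that never go above y = x is C(32, 16) − C(32, 17) = 601080390 − 565722720 = 35357670.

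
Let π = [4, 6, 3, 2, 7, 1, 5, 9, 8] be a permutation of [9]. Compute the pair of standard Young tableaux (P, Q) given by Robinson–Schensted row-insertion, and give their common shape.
P = [1, 5, 7, 8] / [2, 6, 9] / [3] / [4];  Q = [1, 2, 5, 8] / [3, 7, 9] / [4] / [6];  common shape = (4, 3, 1, 1)

Row-insert the values π_1, π_2, … into P one at a time, bumping the leftmost entry strictly greater than the inserted value down to the next row. The recording tableau Q records, in position (i, j), the step at which that cell was added to P.
  Insert 4 (step 1): P = [4];  Q = [1]
  Insert 6 (step 2): P = [4, 6];  Q = [1, 2]
  Insert 3 (step 3): P = [3, 6] / [4];  Q = [1, 2] / [3]
  Insert 2 (step 4): P = [2, 6] / [3] / [4];  Q = [1, 2] / [3] / [4]
  Insert 7 (step 5): P = [2, 6, 7] / [3] / [4];  Q = [1, 2, 5] / [3] / [4]
  Insert 1 (step 6): P = [1, 6, 7] / [2] / [3] / [4];  Q = [1, 2, 5] / [3] / [4] / [6]
  Insert 5 (step 7): P = [1, 5, 7] / [2, 6] / [3] / [4];  Q = [1, 2, 5] / [3, 7] / [4] / [6]
  Insert 9 (step 8): P = [1, 5, 7, 9] / [2, 6] / [3] / [4];  Q = [1, 2, 5, 8] / [3, 7] / [4] / [6]
  Insert 8 (step 9): P = [1, 5, 7, 8] / [2, 6, 9] / [3] / [4];  Q = [1, 2, 5, 8] / [3, 7, 9] / [4] / [6]
Final shape: (4, 3, 1, 1).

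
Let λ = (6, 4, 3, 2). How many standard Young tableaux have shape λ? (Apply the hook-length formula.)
# SYT of shape (6, 4, 3, 2) = 175175

Hook-length formula: f^λ = n! / Π hook(c), product over all cells c of the Young diagram. For λ = (6, 4, 3, 2), n = 15 boxes. Hook lengths by row (left-to-right, top-to-bottom): [9, 8, 6, 4, 2, 1]; [6, 5, 3, 1]; [4, 3, 1]; [2, 1]. Product of hooks = 7464960. So f^λ = 15! / 7464960 = 1307674368000 / 7464960 = 175175.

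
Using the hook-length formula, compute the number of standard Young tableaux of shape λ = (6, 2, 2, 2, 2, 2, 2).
# SYT of shape (6, 2, 2, 2, 2, 2, 2) = 556920

Hook-length formula: f^λ = n! / Π hook(c), product over all cells c of the Young diagram. For λ = (6, 2, 2, 2, 2, 2, 2), n = 18 boxes. Hook lengths by row (left-to-right, top-to-bottom): [12, 11, 4, 3, 2, 1]; [7, 6]; [6, 5]; [5, 4]; [4, 3]; [3, 2]; [2, 1]. Product of hooks = 11496038400. So f^λ = 18! / 11496038400 = 6402373705728000 / 11496038400 = 556920.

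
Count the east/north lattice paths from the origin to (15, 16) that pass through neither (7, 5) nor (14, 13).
Number of paths = 180832131

Inclusion–exclusion. Total paths: C(31, 15) = 300540195. Through P₁: C(12, 7)·C(19, 8) = 59860944. Through P₂: C(27, 14)·C(4, 1) = 80233200. Since P₁ is strictly southwest of P₂, a monotone path through both must visit P₁ then P₂; paths through both = C(12, 7)·C(15, 7)·C(4, 1) = 20386080. Avoid both = 300540195 − 59860944 − 80233200 + 20386080 = 180832131.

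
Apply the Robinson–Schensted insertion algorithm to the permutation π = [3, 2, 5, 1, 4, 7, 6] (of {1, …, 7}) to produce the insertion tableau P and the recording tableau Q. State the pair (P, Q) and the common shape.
P = [1, 4, 6] / [2, 5, 7] / [3];  Q = [1, 3, 6] / [2, 5, 7] / [4];  common shape = (3, 3, 1)

Row-insert the values π_1, π_2, … into P one at a time, bumping the leftmost entry strictly greater than the inserted value down to the next row. The recording tableau Q records, in position (i, j), the step at which that cell was added to P.
  Insert 3 (step 1): P = [3];  Q = [1]
  Insert 2 (step 2): P = [2] / [3];  Q = [1] / [2]
  Insert 5 (step 3): P = [2, 5] / [3];  Q = [1, 3] / [2]
  Insert 1 (step 4): P = [1, 5] / [2] / [3];  Q = [1, 3] / [2] / [4]
  Insert 4 (step 5): P = [1, 4] / [2, 5] / [3];  Q = [1, 3] / [2, 5] / [4]
  Insert 7 (step 6): P = [1, 4, 7] / [2, 5] / [3];  Q = [1, 3, 6] / [2, 5] / [4]
  Insert 6 (step 7): P = [1, 4, 6] / [2, 5, 7] / [3];  Q = [1, 3, 6] / [2, 5, 7] / [4]
Final shape: (3, 3, 1).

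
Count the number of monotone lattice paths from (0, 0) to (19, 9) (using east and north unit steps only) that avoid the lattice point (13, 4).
Number of paths = 5807340

Total paths from (0, 0) to (19, 9): C(28, 19) = 6906900. Paths through (13, 4): (paths (0, 0) → (13, 4)) × (paths (13, 4) → (19, 9)) = C(17, 13) · C(11, 6) = 2380 · 462 = 1099560. Avoidance count = 6906900 − 1099560 = 5807340.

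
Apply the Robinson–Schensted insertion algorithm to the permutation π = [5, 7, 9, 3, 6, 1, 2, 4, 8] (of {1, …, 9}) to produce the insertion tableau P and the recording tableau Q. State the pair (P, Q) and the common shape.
P = [1, 2, 4, 8] / [3, 6, 9] / [5, 7];  Q = [1, 2, 3, 9] / [4, 5, 8] / [6, 7];  common shape = (4, 3, 2)

Row-insert the values π_1, π_2, … into P one at a time, bumping the leftmost entry strictly greater than the inserted value down to the next row. The recording tableau Q records, in position (i, j), the step at which that cell was added to P.
  Insert 5 (step 1): P = [5];  Q = [1]
  Insert 7 (step 2): P = [5, 7];  Q = [1, 2]
  Insert 9 (step 3): P = [5, 7, 9];  Q = [1, 2, 3]
  Insert 3 (step 4): P = [3, 7, 9] / [5];  Q = [1, 2, 3] / [4]
  Insert 6 (step 5): P = [3, 6, 9] / [5, 7];  Q = [1, 2, 3] / [4, 5]
  Insert 1 (step 6): P = [1, 6, 9] / [3, 7] / [5];  Q = [1, 2, 3] / [4, 5] / [6]
  Insert 2 (step 7): P = [1, 2, 9] / [3, 6] / [5, 7];  Q = [1, 2, 3] / [4, 5] / [6, 7]
  Insert 4 (step 8): P = [1, 2, 4] / [3, 6, 9] / [5, 7];  Q = [1, 2, 3] / [4, 5, 8] / [6, 7]
  Insert 8 (step 9): P = [1, 2, 4, 8] / [3, 6, 9] / [5, 7];  Q = [1, 2, 3, 9] / [4, 5, 8] / [6, 7]
Final shape: (4, 3, 2).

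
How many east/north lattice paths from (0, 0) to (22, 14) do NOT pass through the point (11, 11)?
Number of paths = 3539519952

Total paths from (0, 0) to (22, 14): C(36, 22) = 3796297200. Paths through (11, 11): (paths (0, 0) → (11, 11)) × (paths (11, 11) → (22, 14)) = C(22, 11) · C(14, 11) = 705432 · 364 = 256777248. Avoidance count = 3796297200 − 256777248 = 3539519952.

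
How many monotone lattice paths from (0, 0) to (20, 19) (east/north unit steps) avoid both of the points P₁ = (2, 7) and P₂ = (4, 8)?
Number of paths = 60763842945

Inclusion–exclusion. Total paths: C(39, 20) = 68923264410. Through P₁: C(9, 2)·C(30, 18) = 3113756100. Through P₂: C(12, 4)·C(27, 16) = 6453758025. Since P₁ is strictly southwest of P₂, a monotone path through both must visit P₁ then P₂; paths through both = C(9, 2)·C(3, 2)·C(27, 16) = 1408092660. Avoid both = 68923264410 − 3113756100 − 6453758025 + 1408092660 = 60763842945.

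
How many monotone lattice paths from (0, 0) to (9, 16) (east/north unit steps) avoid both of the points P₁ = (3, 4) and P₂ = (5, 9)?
Number of paths = 975125

Inclusion–exclusion. Total paths: C(25, 9) = 2042975. Through P₁: C(7, 3)·C(18, 6) = 649740. Through P₂: C(14, 5)·C(11, 4) = 660660. Since P₁ is strictly southwest of P₂, a monotone path through both must visit P₁ then P₂; paths through both = C(7, 3)·C(7, 2)·C(11, 4) = 242550. Avoid both = 2042975 − 649740 − 660660 + 242550 = 975125.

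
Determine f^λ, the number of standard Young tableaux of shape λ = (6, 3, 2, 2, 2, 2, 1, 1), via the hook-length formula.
# SYT of shape (6, 3, 2, 2, 2, 2, 1, 1) = 14325696

Hook-length formula: f^λ = n! / Π hook(c), product over all cells c of the Young diagram. For λ = (6, 3, 2, 2, 2, 2, 1, 1), n = 19 boxes. Hook lengths by row (left-to-right, top-to-bottom): [13, 10, 5, 3, 2, 1]; [9, 6, 1]; [7, 4]; [6, 3]; [5, 2]; [4, 1]; [2]; [1]. Product of hooks = 8491392000. So f^λ = 19! / 8491392000 = 121645100408832000 / 8491392000 = 14325696.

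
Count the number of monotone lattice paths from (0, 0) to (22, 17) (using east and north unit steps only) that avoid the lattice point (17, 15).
Number of paths = 39140940690

Total paths from (0, 0) to (22, 17): C(39, 22) = 51021117810. Paths through (17, 15): (paths (0, 0) → (17, 15)) × (paths (17, 15) → (22, 17)) = C(32, 17) · C(7, 5) = 565722720 · 21 = 11880177120. Avoidance count = 51021117810 − 11880177120 = 39140940690.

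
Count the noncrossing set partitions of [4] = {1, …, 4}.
C_4 = 14

These noncrossing partitions are counted by the Catalan number C_n = (1/(n + 1)) · C(2n, n). For n = 4: C_4 = (1/5) · C(8, 4) = 70/5 = 14.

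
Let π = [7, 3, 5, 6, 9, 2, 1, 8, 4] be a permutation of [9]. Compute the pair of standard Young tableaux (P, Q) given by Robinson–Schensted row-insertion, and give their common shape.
P = [1, 4, 6, 8] / [2, 5] / [3, 9] / [7];  Q = [1, 3, 4, 5] / [2, 8] / [6, 9] / [7];  common shape = (4, 2, 2, 1)

Row-insert the values π_1, π_2, … into P one at a time, bumping the leftmost entry strictly greater than the inserted value down to the next row. The recording tableau Q records, in position (i, j), the step at which that cell was added to P.
  Insert 7 (step 1): P = [7];  Q = [1]
  Insert 3 (step 2): P = [3] / [7];  Q = [1] / [2]
  Insert 5 (step 3): P = [3, 5] / [7];  Q = [1, 3] / [2]
  Insert 6 (step 4): P = [3, 5, 6] / [7];  Q = [1, 3, 4] / [2]
  Insert 9 (step 5): P = [3, 5, 6, 9] / [7];  Q = [1, 3, 4, 5] / [2]
  Insert 2 (step 6): P = [2, 5, 6, 9] / [3] / [7];  Q = [1, 3, 4, 5] / [2] / [6]
  Insert 1 (step 7): P = [1, 5, 6, 9] / [2] / [3] / [7];  Q = [1, 3, 4, 5] / [2] / [6] / [7]
  Insert 8 (step 8): P = [1, 5, 6, 8] / [2, 9] / [3] / [7];  Q = [1, 3, 4, 5] / [2, 8] / [6] / [7]
  Insert 4 (step 9): P = [1, 4, 6, 8] / [2, 5] / [3, 9] / [7];  Q = [1, 3, 4, 5] / [2, 8] / [6, 9] / [7]
Final shape: (4, 2, 2, 1).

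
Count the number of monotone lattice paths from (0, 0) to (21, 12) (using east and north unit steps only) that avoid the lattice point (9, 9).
Number of paths = 332695220

Total paths from (0, 0) to (21, 12): C(33, 21) = 354817320. Paths through (9, 9): (paths (0, 0) → (9, 9)) × (paths (9, 9) → (21, 12)) = C(18, 9) · C(15, 12) = 48620 · 455 = 22122100. Avoidance count = 354817320 − 22122100 = 332695220.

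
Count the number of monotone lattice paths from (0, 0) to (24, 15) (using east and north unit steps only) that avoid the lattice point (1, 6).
Number of paths = 24944499060

Total paths from (0, 0) to (24, 15): C(39, 24) = 25140840660. Paths through (1, 6): (paths (0, 0) → (1, 6)) × (paths (1, 6) → (24, 15)) = C(7, 1) · C(32, 23) = 7 · 28048800 = 196341600. Avoidance count = 25140840660 − 196341600 = 24944499060.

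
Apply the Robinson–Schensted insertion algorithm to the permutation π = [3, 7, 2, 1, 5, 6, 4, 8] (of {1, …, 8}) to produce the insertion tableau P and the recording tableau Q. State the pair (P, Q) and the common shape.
P = [1, 4, 6, 8] / [2, 5] / [3, 7];  Q = [1, 2, 6, 8] / [3, 5] / [4, 7];  common shape = (4, 2, 2)

Row-insert the values π_1, π_2, … into P one at a time, bumping the leftmost entry strictly greater than the inserted value down to the next row. The recording tableau Q records, in position (i, j), the step at which that cell was added to P.
  Insert 3 (step 1): P = [3];  Q = [1]
  Insert 7 (step 2): P = [3, 7];  Q = [1, 2]
  Insert 2 (step 3): P = [2, 7] / [3];  Q = [1, 2] / [3]
  Insert 1 (step 4): P = [1, 7] / [2] / [3];  Q = [1, 2] / [3] / [4]
  Insert 5 (step 5): P = [1, 5] / [2, 7] / [3];  Q = [1, 2] / [3, 5] / [4]
  Insert 6 (step 6): P = [1, 5, 6] / [2, 7] / [3];  Q = [1, 2, 6] / [3, 5] / [4]
  Insert 4 (step 7): P = [1, 4, 6] / [2, 5] / [3, 7];  Q = [1, 2, 6] / [3, 5] / [4, 7]
  Insert 8 (step 8): P = [1, 4, 6, 8] / [2, 5] / [3, 7];  Q = [1, 2, 6, 8] / [3, 5] / [4, 7]
Final shape: (4, 2, 2).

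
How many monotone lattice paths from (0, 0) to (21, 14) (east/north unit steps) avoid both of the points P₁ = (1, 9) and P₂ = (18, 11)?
Number of paths = 1627516500

Inclusion–exclusion. Total paths: C(35, 21) = 2319959400. Through P₁: C(10, 1)·C(25, 20) = 531300. Through P₂: C(29, 18)·C(6, 3) = 691945800. Since P₁ is strictly southwest of P₂, a monotone path through both must visit P₁ then P₂; paths through both = C(10, 1)·C(19, 17)·C(6, 3) = 34200. Avoid both = 2319959400 − 531300 − 691945800 + 34200 = 1627516500.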